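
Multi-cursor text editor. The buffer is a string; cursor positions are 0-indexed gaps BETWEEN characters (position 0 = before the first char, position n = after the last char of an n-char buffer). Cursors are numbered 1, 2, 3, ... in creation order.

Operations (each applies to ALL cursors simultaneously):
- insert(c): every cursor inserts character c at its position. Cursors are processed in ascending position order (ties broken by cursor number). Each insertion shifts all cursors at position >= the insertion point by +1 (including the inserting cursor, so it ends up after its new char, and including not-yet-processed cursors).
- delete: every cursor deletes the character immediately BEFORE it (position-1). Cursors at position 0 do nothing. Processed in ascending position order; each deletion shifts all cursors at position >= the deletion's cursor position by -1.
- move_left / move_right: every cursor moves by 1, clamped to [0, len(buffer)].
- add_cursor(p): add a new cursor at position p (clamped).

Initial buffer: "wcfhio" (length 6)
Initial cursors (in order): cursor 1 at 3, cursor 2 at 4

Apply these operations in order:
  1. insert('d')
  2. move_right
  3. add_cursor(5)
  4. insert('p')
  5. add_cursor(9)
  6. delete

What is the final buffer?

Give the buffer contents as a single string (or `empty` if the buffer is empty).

After op 1 (insert('d')): buffer="wcfdhdio" (len 8), cursors c1@4 c2@6, authorship ...1.2..
After op 2 (move_right): buffer="wcfdhdio" (len 8), cursors c1@5 c2@7, authorship ...1.2..
After op 3 (add_cursor(5)): buffer="wcfdhdio" (len 8), cursors c1@5 c3@5 c2@7, authorship ...1.2..
After op 4 (insert('p')): buffer="wcfdhppdipo" (len 11), cursors c1@7 c3@7 c2@10, authorship ...1.132.2.
After op 5 (add_cursor(9)): buffer="wcfdhppdipo" (len 11), cursors c1@7 c3@7 c4@9 c2@10, authorship ...1.132.2.
After op 6 (delete): buffer="wcfdhdo" (len 7), cursors c1@5 c3@5 c2@6 c4@6, authorship ...1.2.

Answer: wcfdhdo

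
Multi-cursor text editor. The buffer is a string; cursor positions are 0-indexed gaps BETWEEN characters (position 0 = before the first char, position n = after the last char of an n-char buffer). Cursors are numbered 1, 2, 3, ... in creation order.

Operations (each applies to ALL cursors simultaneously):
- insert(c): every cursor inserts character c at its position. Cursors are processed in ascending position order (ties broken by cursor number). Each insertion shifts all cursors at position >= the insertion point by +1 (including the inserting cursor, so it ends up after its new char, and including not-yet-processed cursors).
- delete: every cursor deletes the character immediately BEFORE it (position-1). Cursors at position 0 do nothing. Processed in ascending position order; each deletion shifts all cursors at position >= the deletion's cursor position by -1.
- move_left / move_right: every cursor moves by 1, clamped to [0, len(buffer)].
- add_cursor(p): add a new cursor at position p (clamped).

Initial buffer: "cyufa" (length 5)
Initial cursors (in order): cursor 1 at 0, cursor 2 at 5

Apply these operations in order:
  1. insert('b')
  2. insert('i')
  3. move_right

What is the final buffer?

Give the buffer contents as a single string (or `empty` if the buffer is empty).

After op 1 (insert('b')): buffer="bcyufab" (len 7), cursors c1@1 c2@7, authorship 1.....2
After op 2 (insert('i')): buffer="bicyufabi" (len 9), cursors c1@2 c2@9, authorship 11.....22
After op 3 (move_right): buffer="bicyufabi" (len 9), cursors c1@3 c2@9, authorship 11.....22

Answer: bicyufabi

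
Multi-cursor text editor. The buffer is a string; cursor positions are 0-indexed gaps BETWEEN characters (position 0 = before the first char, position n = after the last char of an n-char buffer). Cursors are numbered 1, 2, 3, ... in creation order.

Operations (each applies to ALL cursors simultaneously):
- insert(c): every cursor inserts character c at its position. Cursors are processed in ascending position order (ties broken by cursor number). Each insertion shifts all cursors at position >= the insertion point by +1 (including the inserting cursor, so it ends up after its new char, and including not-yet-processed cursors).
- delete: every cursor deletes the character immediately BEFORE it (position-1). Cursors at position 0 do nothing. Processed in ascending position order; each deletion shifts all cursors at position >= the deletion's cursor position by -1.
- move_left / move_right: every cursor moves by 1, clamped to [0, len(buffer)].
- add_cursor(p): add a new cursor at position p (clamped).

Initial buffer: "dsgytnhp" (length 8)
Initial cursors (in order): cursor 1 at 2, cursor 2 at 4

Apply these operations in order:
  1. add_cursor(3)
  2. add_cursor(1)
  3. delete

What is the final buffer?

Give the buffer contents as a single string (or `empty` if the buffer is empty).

Answer: tnhp

Derivation:
After op 1 (add_cursor(3)): buffer="dsgytnhp" (len 8), cursors c1@2 c3@3 c2@4, authorship ........
After op 2 (add_cursor(1)): buffer="dsgytnhp" (len 8), cursors c4@1 c1@2 c3@3 c2@4, authorship ........
After op 3 (delete): buffer="tnhp" (len 4), cursors c1@0 c2@0 c3@0 c4@0, authorship ....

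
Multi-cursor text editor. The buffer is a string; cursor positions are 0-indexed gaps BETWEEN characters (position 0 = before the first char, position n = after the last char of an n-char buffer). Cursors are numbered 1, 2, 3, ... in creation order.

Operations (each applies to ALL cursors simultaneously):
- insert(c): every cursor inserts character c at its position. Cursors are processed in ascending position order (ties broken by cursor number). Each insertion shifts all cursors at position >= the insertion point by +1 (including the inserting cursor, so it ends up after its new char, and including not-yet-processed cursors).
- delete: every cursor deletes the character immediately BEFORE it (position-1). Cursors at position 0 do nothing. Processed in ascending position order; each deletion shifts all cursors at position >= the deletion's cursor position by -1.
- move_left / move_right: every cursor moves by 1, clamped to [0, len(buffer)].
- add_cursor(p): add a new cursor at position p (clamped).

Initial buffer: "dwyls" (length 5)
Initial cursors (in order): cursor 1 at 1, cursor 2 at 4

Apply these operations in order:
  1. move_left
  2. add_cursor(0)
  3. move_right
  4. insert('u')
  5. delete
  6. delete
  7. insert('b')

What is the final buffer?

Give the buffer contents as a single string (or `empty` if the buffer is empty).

Answer: bbwybs

Derivation:
After op 1 (move_left): buffer="dwyls" (len 5), cursors c1@0 c2@3, authorship .....
After op 2 (add_cursor(0)): buffer="dwyls" (len 5), cursors c1@0 c3@0 c2@3, authorship .....
After op 3 (move_right): buffer="dwyls" (len 5), cursors c1@1 c3@1 c2@4, authorship .....
After op 4 (insert('u')): buffer="duuwylus" (len 8), cursors c1@3 c3@3 c2@7, authorship .13...2.
After op 5 (delete): buffer="dwyls" (len 5), cursors c1@1 c3@1 c2@4, authorship .....
After op 6 (delete): buffer="wys" (len 3), cursors c1@0 c3@0 c2@2, authorship ...
After op 7 (insert('b')): buffer="bbwybs" (len 6), cursors c1@2 c3@2 c2@5, authorship 13..2.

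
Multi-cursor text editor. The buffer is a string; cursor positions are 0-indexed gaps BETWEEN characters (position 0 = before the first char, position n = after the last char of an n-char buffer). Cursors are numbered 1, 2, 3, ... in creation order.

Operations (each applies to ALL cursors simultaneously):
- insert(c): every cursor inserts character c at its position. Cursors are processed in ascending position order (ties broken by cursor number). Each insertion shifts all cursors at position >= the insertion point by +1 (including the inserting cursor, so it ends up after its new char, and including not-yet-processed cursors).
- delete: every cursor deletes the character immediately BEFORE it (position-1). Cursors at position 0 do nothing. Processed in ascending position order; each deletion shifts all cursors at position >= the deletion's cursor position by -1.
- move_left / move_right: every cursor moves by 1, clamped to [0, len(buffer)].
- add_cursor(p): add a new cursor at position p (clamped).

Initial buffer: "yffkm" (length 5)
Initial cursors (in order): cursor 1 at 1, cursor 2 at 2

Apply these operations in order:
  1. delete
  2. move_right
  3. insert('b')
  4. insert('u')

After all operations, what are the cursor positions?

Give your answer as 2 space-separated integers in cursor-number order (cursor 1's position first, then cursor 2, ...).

Answer: 5 5

Derivation:
After op 1 (delete): buffer="fkm" (len 3), cursors c1@0 c2@0, authorship ...
After op 2 (move_right): buffer="fkm" (len 3), cursors c1@1 c2@1, authorship ...
After op 3 (insert('b')): buffer="fbbkm" (len 5), cursors c1@3 c2@3, authorship .12..
After op 4 (insert('u')): buffer="fbbuukm" (len 7), cursors c1@5 c2@5, authorship .1212..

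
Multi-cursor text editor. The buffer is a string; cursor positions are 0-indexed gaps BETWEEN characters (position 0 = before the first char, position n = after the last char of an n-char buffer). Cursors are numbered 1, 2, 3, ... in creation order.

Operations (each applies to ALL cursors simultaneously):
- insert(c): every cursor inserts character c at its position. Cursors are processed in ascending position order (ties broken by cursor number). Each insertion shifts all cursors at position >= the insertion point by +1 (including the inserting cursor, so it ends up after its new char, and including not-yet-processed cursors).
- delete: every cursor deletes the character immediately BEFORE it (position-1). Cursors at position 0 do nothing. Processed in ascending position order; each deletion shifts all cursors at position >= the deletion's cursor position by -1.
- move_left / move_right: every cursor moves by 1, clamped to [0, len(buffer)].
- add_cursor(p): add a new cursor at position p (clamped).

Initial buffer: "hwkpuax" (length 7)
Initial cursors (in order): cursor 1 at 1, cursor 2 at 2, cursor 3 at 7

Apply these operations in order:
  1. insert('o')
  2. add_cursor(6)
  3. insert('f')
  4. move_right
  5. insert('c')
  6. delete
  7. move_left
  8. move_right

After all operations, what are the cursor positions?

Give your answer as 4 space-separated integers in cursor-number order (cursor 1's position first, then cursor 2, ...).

After op 1 (insert('o')): buffer="howokpuaxo" (len 10), cursors c1@2 c2@4 c3@10, authorship .1.2.....3
After op 2 (add_cursor(6)): buffer="howokpuaxo" (len 10), cursors c1@2 c2@4 c4@6 c3@10, authorship .1.2.....3
After op 3 (insert('f')): buffer="hofwofkpfuaxof" (len 14), cursors c1@3 c2@6 c4@9 c3@14, authorship .11.22..4...33
After op 4 (move_right): buffer="hofwofkpfuaxof" (len 14), cursors c1@4 c2@7 c4@10 c3@14, authorship .11.22..4...33
After op 5 (insert('c')): buffer="hofwcofkcpfucaxofc" (len 18), cursors c1@5 c2@9 c4@13 c3@18, authorship .11.122.2.4.4..333
After op 6 (delete): buffer="hofwofkpfuaxof" (len 14), cursors c1@4 c2@7 c4@10 c3@14, authorship .11.22..4...33
After op 7 (move_left): buffer="hofwofkpfuaxof" (len 14), cursors c1@3 c2@6 c4@9 c3@13, authorship .11.22..4...33
After op 8 (move_right): buffer="hofwofkpfuaxof" (len 14), cursors c1@4 c2@7 c4@10 c3@14, authorship .11.22..4...33

Answer: 4 7 14 10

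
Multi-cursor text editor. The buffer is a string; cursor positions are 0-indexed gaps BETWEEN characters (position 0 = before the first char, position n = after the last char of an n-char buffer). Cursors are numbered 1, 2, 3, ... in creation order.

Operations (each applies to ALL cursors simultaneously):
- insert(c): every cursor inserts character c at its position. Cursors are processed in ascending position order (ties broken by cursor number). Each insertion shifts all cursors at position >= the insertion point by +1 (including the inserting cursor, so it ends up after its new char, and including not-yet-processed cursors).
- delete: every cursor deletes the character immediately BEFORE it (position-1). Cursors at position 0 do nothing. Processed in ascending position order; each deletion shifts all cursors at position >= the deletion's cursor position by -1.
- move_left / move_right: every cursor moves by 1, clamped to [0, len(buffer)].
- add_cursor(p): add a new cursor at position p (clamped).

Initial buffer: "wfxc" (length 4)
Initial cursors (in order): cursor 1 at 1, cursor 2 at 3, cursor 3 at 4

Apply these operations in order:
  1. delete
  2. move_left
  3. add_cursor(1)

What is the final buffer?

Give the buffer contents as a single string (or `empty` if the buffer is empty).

Answer: f

Derivation:
After op 1 (delete): buffer="f" (len 1), cursors c1@0 c2@1 c3@1, authorship .
After op 2 (move_left): buffer="f" (len 1), cursors c1@0 c2@0 c3@0, authorship .
After op 3 (add_cursor(1)): buffer="f" (len 1), cursors c1@0 c2@0 c3@0 c4@1, authorship .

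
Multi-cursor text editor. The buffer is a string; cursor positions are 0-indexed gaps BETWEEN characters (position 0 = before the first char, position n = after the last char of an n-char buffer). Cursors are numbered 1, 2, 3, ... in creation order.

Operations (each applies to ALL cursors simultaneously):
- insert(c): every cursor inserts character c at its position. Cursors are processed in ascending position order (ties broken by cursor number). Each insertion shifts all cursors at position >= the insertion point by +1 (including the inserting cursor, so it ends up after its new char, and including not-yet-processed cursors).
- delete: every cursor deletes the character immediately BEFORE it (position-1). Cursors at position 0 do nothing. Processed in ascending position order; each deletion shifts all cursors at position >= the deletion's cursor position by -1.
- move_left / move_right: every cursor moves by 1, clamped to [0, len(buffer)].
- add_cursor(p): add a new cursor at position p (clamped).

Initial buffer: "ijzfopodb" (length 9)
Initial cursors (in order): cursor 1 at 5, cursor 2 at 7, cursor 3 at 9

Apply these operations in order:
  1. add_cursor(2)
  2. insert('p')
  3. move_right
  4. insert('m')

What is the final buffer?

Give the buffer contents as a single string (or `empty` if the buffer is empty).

Answer: ijpzmfoppmopdmbpm

Derivation:
After op 1 (add_cursor(2)): buffer="ijzfopodb" (len 9), cursors c4@2 c1@5 c2@7 c3@9, authorship .........
After op 2 (insert('p')): buffer="ijpzfoppopdbp" (len 13), cursors c4@3 c1@7 c2@10 c3@13, authorship ..4...1..2..3
After op 3 (move_right): buffer="ijpzfoppopdbp" (len 13), cursors c4@4 c1@8 c2@11 c3@13, authorship ..4...1..2..3
After op 4 (insert('m')): buffer="ijpzmfoppmopdmbpm" (len 17), cursors c4@5 c1@10 c2@14 c3@17, authorship ..4.4..1.1.2.2.33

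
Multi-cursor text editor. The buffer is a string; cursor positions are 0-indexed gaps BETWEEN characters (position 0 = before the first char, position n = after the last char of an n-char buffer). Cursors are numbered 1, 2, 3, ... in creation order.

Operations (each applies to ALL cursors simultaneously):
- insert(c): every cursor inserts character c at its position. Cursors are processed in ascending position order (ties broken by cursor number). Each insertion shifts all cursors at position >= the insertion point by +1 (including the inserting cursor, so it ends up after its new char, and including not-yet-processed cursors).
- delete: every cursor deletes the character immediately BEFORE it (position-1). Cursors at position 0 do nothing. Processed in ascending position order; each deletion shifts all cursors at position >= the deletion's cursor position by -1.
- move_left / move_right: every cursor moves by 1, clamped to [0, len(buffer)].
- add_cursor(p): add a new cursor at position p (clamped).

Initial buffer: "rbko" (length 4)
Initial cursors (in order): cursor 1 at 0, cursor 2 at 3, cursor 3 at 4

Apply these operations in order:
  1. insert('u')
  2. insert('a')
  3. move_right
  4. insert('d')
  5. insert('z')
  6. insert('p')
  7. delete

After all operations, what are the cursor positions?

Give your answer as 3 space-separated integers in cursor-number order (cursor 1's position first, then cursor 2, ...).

After op 1 (insert('u')): buffer="urbkuou" (len 7), cursors c1@1 c2@5 c3@7, authorship 1...2.3
After op 2 (insert('a')): buffer="uarbkuaoua" (len 10), cursors c1@2 c2@7 c3@10, authorship 11...22.33
After op 3 (move_right): buffer="uarbkuaoua" (len 10), cursors c1@3 c2@8 c3@10, authorship 11...22.33
After op 4 (insert('d')): buffer="uardbkuaoduad" (len 13), cursors c1@4 c2@10 c3@13, authorship 11.1..22.2333
After op 5 (insert('z')): buffer="uardzbkuaodzuadz" (len 16), cursors c1@5 c2@12 c3@16, authorship 11.11..22.223333
After op 6 (insert('p')): buffer="uardzpbkuaodzpuadzp" (len 19), cursors c1@6 c2@14 c3@19, authorship 11.111..22.22233333
After op 7 (delete): buffer="uardzbkuaodzuadz" (len 16), cursors c1@5 c2@12 c3@16, authorship 11.11..22.223333

Answer: 5 12 16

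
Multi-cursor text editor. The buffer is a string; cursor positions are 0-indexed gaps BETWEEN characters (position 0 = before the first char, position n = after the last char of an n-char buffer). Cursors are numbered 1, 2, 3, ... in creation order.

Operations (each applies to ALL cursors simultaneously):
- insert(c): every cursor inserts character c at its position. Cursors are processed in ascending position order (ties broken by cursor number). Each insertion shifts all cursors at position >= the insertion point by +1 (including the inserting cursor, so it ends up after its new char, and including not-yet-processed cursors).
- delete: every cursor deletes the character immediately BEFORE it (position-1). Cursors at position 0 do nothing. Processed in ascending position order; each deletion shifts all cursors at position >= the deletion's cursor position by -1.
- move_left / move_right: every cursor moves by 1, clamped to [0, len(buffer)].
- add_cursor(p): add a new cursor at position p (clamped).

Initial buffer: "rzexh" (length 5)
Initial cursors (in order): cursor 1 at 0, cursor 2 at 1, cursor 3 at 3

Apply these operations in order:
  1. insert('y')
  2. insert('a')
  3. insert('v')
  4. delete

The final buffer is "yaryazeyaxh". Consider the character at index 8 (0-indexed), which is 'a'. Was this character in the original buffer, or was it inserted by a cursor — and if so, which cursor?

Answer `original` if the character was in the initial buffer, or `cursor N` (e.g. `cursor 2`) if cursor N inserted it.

Answer: cursor 3

Derivation:
After op 1 (insert('y')): buffer="yryzeyxh" (len 8), cursors c1@1 c2@3 c3@6, authorship 1.2..3..
After op 2 (insert('a')): buffer="yaryazeyaxh" (len 11), cursors c1@2 c2@5 c3@9, authorship 11.22..33..
After op 3 (insert('v')): buffer="yavryavzeyavxh" (len 14), cursors c1@3 c2@7 c3@12, authorship 111.222..333..
After op 4 (delete): buffer="yaryazeyaxh" (len 11), cursors c1@2 c2@5 c3@9, authorship 11.22..33..
Authorship (.=original, N=cursor N): 1 1 . 2 2 . . 3 3 . .
Index 8: author = 3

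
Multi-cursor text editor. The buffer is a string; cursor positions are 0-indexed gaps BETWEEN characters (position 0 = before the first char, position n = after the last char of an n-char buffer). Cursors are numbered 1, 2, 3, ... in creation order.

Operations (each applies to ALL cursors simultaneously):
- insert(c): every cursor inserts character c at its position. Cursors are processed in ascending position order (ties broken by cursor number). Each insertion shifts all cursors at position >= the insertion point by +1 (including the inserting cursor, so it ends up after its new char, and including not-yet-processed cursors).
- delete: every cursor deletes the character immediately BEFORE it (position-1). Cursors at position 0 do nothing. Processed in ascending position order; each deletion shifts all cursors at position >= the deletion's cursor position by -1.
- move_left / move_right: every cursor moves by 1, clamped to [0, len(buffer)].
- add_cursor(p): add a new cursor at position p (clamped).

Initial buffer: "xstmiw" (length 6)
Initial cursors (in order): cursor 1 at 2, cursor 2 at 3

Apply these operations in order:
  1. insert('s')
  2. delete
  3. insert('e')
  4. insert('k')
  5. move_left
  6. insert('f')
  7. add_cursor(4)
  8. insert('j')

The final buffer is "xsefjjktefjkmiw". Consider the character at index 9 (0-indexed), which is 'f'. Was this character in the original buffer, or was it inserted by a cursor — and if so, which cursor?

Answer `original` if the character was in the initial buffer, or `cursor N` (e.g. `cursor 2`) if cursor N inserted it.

After op 1 (insert('s')): buffer="xsstsmiw" (len 8), cursors c1@3 c2@5, authorship ..1.2...
After op 2 (delete): buffer="xstmiw" (len 6), cursors c1@2 c2@3, authorship ......
After op 3 (insert('e')): buffer="xsetemiw" (len 8), cursors c1@3 c2@5, authorship ..1.2...
After op 4 (insert('k')): buffer="xsektekmiw" (len 10), cursors c1@4 c2@7, authorship ..11.22...
After op 5 (move_left): buffer="xsektekmiw" (len 10), cursors c1@3 c2@6, authorship ..11.22...
After op 6 (insert('f')): buffer="xsefktefkmiw" (len 12), cursors c1@4 c2@8, authorship ..111.222...
After op 7 (add_cursor(4)): buffer="xsefktefkmiw" (len 12), cursors c1@4 c3@4 c2@8, authorship ..111.222...
After op 8 (insert('j')): buffer="xsefjjktefjkmiw" (len 15), cursors c1@6 c3@6 c2@11, authorship ..11131.2222...
Authorship (.=original, N=cursor N): . . 1 1 1 3 1 . 2 2 2 2 . . .
Index 9: author = 2

Answer: cursor 2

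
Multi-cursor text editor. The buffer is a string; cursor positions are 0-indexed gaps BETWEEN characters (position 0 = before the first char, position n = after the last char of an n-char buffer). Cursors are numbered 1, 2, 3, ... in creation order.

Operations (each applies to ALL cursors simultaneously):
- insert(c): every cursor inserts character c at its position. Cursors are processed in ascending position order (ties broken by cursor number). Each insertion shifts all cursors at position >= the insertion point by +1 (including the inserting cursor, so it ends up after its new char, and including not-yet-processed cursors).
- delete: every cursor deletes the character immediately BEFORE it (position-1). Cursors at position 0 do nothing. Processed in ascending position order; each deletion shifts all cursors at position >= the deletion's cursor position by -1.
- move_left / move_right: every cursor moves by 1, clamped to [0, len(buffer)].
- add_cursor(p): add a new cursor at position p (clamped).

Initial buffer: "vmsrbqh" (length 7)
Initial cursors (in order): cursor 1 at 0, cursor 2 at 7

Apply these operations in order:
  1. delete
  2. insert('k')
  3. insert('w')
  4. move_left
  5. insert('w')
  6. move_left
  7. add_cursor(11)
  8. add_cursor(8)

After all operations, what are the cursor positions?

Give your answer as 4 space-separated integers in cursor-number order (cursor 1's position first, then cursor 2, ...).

After op 1 (delete): buffer="vmsrbq" (len 6), cursors c1@0 c2@6, authorship ......
After op 2 (insert('k')): buffer="kvmsrbqk" (len 8), cursors c1@1 c2@8, authorship 1......2
After op 3 (insert('w')): buffer="kwvmsrbqkw" (len 10), cursors c1@2 c2@10, authorship 11......22
After op 4 (move_left): buffer="kwvmsrbqkw" (len 10), cursors c1@1 c2@9, authorship 11......22
After op 5 (insert('w')): buffer="kwwvmsrbqkww" (len 12), cursors c1@2 c2@11, authorship 111......222
After op 6 (move_left): buffer="kwwvmsrbqkww" (len 12), cursors c1@1 c2@10, authorship 111......222
After op 7 (add_cursor(11)): buffer="kwwvmsrbqkww" (len 12), cursors c1@1 c2@10 c3@11, authorship 111......222
After op 8 (add_cursor(8)): buffer="kwwvmsrbqkww" (len 12), cursors c1@1 c4@8 c2@10 c3@11, authorship 111......222

Answer: 1 10 11 8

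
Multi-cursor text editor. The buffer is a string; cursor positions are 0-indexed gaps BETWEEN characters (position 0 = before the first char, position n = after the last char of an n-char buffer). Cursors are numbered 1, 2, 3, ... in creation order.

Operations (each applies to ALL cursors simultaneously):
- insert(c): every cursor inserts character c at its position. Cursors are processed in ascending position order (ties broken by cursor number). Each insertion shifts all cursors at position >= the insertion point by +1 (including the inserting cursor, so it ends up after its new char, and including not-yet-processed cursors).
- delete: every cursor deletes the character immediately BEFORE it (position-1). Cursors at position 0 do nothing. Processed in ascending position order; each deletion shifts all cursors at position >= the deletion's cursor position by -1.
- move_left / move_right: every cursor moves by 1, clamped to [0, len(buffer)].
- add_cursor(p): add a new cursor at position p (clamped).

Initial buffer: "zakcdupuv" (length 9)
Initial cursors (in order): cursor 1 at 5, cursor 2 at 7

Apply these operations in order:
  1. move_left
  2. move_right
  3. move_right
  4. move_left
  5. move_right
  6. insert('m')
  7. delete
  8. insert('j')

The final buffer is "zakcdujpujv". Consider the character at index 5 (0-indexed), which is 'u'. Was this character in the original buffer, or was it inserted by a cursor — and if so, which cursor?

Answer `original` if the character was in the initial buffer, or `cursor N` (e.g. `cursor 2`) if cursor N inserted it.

Answer: original

Derivation:
After op 1 (move_left): buffer="zakcdupuv" (len 9), cursors c1@4 c2@6, authorship .........
After op 2 (move_right): buffer="zakcdupuv" (len 9), cursors c1@5 c2@7, authorship .........
After op 3 (move_right): buffer="zakcdupuv" (len 9), cursors c1@6 c2@8, authorship .........
After op 4 (move_left): buffer="zakcdupuv" (len 9), cursors c1@5 c2@7, authorship .........
After op 5 (move_right): buffer="zakcdupuv" (len 9), cursors c1@6 c2@8, authorship .........
After op 6 (insert('m')): buffer="zakcdumpumv" (len 11), cursors c1@7 c2@10, authorship ......1..2.
After op 7 (delete): buffer="zakcdupuv" (len 9), cursors c1@6 c2@8, authorship .........
After op 8 (insert('j')): buffer="zakcdujpujv" (len 11), cursors c1@7 c2@10, authorship ......1..2.
Authorship (.=original, N=cursor N): . . . . . . 1 . . 2 .
Index 5: author = original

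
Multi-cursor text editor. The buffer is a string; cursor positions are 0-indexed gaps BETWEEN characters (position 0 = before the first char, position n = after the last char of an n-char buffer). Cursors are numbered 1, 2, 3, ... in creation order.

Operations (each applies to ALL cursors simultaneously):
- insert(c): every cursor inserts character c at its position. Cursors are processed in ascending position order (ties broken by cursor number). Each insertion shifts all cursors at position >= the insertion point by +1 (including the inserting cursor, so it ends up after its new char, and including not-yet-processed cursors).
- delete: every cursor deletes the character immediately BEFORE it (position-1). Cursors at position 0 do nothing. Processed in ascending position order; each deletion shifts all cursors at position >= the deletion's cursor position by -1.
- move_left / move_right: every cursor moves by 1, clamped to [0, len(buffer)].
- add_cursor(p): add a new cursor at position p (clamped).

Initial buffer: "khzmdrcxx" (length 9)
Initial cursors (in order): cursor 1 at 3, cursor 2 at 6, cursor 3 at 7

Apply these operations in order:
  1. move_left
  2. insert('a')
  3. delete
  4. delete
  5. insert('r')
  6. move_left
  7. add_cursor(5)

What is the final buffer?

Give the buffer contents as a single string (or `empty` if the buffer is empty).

After op 1 (move_left): buffer="khzmdrcxx" (len 9), cursors c1@2 c2@5 c3@6, authorship .........
After op 2 (insert('a')): buffer="khazmdaracxx" (len 12), cursors c1@3 c2@7 c3@9, authorship ..1...2.3...
After op 3 (delete): buffer="khzmdrcxx" (len 9), cursors c1@2 c2@5 c3@6, authorship .........
After op 4 (delete): buffer="kzmcxx" (len 6), cursors c1@1 c2@3 c3@3, authorship ......
After op 5 (insert('r')): buffer="krzmrrcxx" (len 9), cursors c1@2 c2@6 c3@6, authorship .1..23...
After op 6 (move_left): buffer="krzmrrcxx" (len 9), cursors c1@1 c2@5 c3@5, authorship .1..23...
After op 7 (add_cursor(5)): buffer="krzmrrcxx" (len 9), cursors c1@1 c2@5 c3@5 c4@5, authorship .1..23...

Answer: krzmrrcxx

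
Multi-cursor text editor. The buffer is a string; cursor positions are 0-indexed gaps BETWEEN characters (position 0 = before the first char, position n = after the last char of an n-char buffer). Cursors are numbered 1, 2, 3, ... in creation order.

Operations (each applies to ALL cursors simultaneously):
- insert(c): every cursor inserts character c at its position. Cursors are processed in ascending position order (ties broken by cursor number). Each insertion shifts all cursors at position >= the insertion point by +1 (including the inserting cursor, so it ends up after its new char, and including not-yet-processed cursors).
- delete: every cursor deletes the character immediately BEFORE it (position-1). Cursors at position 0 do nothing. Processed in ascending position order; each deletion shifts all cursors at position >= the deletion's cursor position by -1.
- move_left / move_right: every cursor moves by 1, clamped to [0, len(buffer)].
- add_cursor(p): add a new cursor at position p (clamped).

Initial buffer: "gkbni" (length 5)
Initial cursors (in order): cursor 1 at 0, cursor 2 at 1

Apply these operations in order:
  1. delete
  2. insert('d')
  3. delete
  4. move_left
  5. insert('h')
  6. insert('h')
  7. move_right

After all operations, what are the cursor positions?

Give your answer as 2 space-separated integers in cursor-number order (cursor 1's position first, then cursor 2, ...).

After op 1 (delete): buffer="kbni" (len 4), cursors c1@0 c2@0, authorship ....
After op 2 (insert('d')): buffer="ddkbni" (len 6), cursors c1@2 c2@2, authorship 12....
After op 3 (delete): buffer="kbni" (len 4), cursors c1@0 c2@0, authorship ....
After op 4 (move_left): buffer="kbni" (len 4), cursors c1@0 c2@0, authorship ....
After op 5 (insert('h')): buffer="hhkbni" (len 6), cursors c1@2 c2@2, authorship 12....
After op 6 (insert('h')): buffer="hhhhkbni" (len 8), cursors c1@4 c2@4, authorship 1212....
After op 7 (move_right): buffer="hhhhkbni" (len 8), cursors c1@5 c2@5, authorship 1212....

Answer: 5 5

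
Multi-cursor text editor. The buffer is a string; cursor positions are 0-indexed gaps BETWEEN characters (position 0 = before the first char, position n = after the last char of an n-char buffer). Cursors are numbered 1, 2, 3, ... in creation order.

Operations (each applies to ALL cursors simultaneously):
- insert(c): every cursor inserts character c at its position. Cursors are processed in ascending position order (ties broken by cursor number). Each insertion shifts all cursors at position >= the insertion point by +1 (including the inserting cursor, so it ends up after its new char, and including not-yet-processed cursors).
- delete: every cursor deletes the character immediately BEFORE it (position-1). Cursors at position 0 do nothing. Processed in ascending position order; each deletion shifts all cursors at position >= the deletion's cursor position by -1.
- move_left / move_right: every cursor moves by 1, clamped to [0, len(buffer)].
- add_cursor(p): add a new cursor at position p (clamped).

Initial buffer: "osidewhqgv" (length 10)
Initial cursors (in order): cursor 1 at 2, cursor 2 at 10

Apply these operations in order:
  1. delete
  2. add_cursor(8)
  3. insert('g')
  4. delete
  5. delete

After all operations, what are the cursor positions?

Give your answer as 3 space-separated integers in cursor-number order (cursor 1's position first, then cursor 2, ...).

After op 1 (delete): buffer="oidewhqg" (len 8), cursors c1@1 c2@8, authorship ........
After op 2 (add_cursor(8)): buffer="oidewhqg" (len 8), cursors c1@1 c2@8 c3@8, authorship ........
After op 3 (insert('g')): buffer="ogidewhqggg" (len 11), cursors c1@2 c2@11 c3@11, authorship .1.......23
After op 4 (delete): buffer="oidewhqg" (len 8), cursors c1@1 c2@8 c3@8, authorship ........
After op 5 (delete): buffer="idewh" (len 5), cursors c1@0 c2@5 c3@5, authorship .....

Answer: 0 5 5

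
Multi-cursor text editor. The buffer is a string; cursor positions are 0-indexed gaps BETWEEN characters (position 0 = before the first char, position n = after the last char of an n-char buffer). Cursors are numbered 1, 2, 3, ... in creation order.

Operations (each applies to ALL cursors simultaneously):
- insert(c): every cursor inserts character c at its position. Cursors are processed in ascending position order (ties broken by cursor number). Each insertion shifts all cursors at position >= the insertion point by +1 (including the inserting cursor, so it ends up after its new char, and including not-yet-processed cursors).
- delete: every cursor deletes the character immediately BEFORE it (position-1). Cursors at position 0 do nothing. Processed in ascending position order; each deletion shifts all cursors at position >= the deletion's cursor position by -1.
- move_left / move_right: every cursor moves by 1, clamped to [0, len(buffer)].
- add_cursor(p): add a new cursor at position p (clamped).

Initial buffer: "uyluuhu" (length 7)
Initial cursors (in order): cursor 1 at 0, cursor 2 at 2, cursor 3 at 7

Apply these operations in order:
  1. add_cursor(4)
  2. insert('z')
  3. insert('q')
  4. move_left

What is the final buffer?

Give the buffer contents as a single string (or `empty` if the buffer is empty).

After op 1 (add_cursor(4)): buffer="uyluuhu" (len 7), cursors c1@0 c2@2 c4@4 c3@7, authorship .......
After op 2 (insert('z')): buffer="zuyzluzuhuz" (len 11), cursors c1@1 c2@4 c4@7 c3@11, authorship 1..2..4...3
After op 3 (insert('q')): buffer="zquyzqluzquhuzq" (len 15), cursors c1@2 c2@6 c4@10 c3@15, authorship 11..22..44...33
After op 4 (move_left): buffer="zquyzqluzquhuzq" (len 15), cursors c1@1 c2@5 c4@9 c3@14, authorship 11..22..44...33

Answer: zquyzqluzquhuzq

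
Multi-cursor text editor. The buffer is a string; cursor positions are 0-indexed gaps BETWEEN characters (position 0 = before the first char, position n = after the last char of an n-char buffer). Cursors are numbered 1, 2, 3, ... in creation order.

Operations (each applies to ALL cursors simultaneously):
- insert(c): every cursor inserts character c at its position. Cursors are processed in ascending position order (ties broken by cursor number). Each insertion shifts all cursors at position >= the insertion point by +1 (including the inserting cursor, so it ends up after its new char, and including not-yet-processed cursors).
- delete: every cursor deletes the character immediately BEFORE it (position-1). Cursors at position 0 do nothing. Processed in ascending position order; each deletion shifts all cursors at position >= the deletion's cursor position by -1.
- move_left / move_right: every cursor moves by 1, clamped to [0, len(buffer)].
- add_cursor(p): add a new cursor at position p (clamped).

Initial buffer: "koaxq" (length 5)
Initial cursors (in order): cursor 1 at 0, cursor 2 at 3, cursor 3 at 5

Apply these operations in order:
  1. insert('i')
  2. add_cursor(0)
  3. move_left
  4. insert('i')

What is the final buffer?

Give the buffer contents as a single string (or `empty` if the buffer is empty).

Answer: iiikoaiixqii

Derivation:
After op 1 (insert('i')): buffer="ikoaixqi" (len 8), cursors c1@1 c2@5 c3@8, authorship 1...2..3
After op 2 (add_cursor(0)): buffer="ikoaixqi" (len 8), cursors c4@0 c1@1 c2@5 c3@8, authorship 1...2..3
After op 3 (move_left): buffer="ikoaixqi" (len 8), cursors c1@0 c4@0 c2@4 c3@7, authorship 1...2..3
After op 4 (insert('i')): buffer="iiikoaiixqii" (len 12), cursors c1@2 c4@2 c2@7 c3@11, authorship 141...22..33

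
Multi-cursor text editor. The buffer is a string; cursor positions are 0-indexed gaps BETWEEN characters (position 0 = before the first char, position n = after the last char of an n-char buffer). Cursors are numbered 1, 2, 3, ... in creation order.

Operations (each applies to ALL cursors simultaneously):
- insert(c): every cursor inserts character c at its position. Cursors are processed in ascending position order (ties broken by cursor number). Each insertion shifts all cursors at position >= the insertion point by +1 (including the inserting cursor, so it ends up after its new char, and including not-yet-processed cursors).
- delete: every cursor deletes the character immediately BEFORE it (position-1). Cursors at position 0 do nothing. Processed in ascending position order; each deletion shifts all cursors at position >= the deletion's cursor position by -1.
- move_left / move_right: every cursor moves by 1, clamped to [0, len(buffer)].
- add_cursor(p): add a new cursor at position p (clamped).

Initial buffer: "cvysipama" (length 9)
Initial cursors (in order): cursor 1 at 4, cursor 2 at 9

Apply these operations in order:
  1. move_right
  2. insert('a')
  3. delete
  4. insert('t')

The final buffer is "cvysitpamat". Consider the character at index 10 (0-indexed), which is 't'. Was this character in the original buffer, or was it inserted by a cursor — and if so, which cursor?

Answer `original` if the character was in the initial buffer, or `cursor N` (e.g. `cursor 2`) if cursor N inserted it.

After op 1 (move_right): buffer="cvysipama" (len 9), cursors c1@5 c2@9, authorship .........
After op 2 (insert('a')): buffer="cvysiapamaa" (len 11), cursors c1@6 c2@11, authorship .....1....2
After op 3 (delete): buffer="cvysipama" (len 9), cursors c1@5 c2@9, authorship .........
After op 4 (insert('t')): buffer="cvysitpamat" (len 11), cursors c1@6 c2@11, authorship .....1....2
Authorship (.=original, N=cursor N): . . . . . 1 . . . . 2
Index 10: author = 2

Answer: cursor 2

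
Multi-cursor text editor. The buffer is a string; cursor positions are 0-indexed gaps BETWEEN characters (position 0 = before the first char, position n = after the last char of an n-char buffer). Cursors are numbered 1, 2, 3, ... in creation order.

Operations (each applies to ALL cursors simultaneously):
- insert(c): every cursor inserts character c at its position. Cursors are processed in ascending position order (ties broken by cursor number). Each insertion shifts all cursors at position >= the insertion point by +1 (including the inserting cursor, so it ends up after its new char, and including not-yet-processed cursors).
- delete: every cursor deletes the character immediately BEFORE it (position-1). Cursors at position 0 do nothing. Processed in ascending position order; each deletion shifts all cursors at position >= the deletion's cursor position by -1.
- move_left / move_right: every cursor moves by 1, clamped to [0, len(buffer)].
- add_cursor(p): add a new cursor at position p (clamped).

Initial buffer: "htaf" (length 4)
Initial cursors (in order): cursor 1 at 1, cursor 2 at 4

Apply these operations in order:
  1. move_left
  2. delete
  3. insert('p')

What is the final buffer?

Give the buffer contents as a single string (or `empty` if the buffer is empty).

After op 1 (move_left): buffer="htaf" (len 4), cursors c1@0 c2@3, authorship ....
After op 2 (delete): buffer="htf" (len 3), cursors c1@0 c2@2, authorship ...
After op 3 (insert('p')): buffer="phtpf" (len 5), cursors c1@1 c2@4, authorship 1..2.

Answer: phtpf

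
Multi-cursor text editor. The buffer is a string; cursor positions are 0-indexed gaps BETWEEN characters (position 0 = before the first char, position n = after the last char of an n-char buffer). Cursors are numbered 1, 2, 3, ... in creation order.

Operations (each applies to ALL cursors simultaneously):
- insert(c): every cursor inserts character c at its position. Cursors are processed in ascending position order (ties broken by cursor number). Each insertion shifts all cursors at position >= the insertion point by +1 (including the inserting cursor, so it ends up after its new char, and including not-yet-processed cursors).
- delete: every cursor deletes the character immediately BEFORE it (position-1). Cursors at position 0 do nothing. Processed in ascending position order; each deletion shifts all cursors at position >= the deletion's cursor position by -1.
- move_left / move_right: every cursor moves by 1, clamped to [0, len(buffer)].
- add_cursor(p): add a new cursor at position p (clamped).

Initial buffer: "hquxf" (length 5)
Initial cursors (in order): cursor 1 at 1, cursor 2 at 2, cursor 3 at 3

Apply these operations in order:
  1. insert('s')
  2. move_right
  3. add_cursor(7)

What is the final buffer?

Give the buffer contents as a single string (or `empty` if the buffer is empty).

After op 1 (insert('s')): buffer="hsqsusxf" (len 8), cursors c1@2 c2@4 c3@6, authorship .1.2.3..
After op 2 (move_right): buffer="hsqsusxf" (len 8), cursors c1@3 c2@5 c3@7, authorship .1.2.3..
After op 3 (add_cursor(7)): buffer="hsqsusxf" (len 8), cursors c1@3 c2@5 c3@7 c4@7, authorship .1.2.3..

Answer: hsqsusxf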